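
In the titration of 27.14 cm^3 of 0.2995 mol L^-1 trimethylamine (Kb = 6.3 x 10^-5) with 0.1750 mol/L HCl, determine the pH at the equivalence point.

5.38

n((CH3)3N) = 0.2995 x 0.02714 = 0.008128 mol; V(HCl) at equivalence = 0.008128/0.1750 = 0.04645 L.
At equivalence the base is fully converted to (CH3)3NH+; total volume = 0.07359 L, so [(CH3)3NH+] = 0.008128/0.07359 = 0.1105 M.
Ka((CH3)3NH+) = Kw/Kb = 1.0e-14 / 6.3 x 10^-5 = 1.59e-10.
[H^+] = sqrt(Ka x [(CH3)3NH+]) = sqrt(1.59e-10 x 0.1105) = 4.19e-6 M.
pH = -log(4.19e-6) = 5.38.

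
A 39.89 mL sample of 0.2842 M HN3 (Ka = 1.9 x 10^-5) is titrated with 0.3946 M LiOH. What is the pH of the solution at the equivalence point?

n(HN3) = 0.2842 x 0.03989 = 0.01134 mol; V(LiOH) at equivalence = 0.01134/0.3946 = 0.02873 L.
At equivalence all the acid is converted to N3-; total volume = 0.03989 + 0.02873 = 0.06862 L, so [N3-] = 0.01134/0.06862 = 0.1652 M.
Kb = Kw/Ka = 1.0e-14 / 1.9 x 10^-5 = 5.26e-10.
[OH^-] = sqrt(Kb x [N3-]) = sqrt(5.26e-10 x 0.1652) = 9.32e-6 M.
pOH = 5.03, so pH = 14.00 - 5.03 = 8.97.

8.97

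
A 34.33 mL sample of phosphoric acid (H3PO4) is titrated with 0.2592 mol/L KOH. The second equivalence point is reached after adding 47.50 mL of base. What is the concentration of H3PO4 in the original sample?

n(KOH) = 0.2592 x 0.04750 = 0.01231 mol.
At the second equivalence point, 2 mol OH^- react per mol H3PO4, so n(H3PO4) = 0.01231 / 2 = 0.006156 mol.
[H3PO4] = 0.006156 / 0.03433 L = 0.179 M.

0.179 M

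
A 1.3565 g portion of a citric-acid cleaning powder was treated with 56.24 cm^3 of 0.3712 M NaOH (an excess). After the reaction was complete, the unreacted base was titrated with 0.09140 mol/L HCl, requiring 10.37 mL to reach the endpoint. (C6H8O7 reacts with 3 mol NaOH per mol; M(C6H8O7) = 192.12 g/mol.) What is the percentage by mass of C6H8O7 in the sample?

94.1%

Total n(NaOH) added = 0.3712 x 0.05624 = 0.02088 mol.
n(HCl) used = 0.09140 x 0.01037 = 0.0009478 mol, which equals the excess n(NaOH).
So n(NaOH) consumed by the sample = 0.02088 - 0.0009478 = 0.01993 mol.
n(C6H8O7) = 0.01993 / 3 = 0.006643 mol.
mass C6H8O7 = 0.006643 x 192.12 = 1.276 g, so %C6H8O7 = 1.276/1.3565 x 100 = 94.1%.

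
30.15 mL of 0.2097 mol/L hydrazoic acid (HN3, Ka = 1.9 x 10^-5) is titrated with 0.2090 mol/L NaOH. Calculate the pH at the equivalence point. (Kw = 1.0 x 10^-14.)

n(HN3) = 0.2097 x 0.03015 = 0.006322 mol; V(NaOH) at equivalence = 0.006322/0.2090 = 0.03025 L.
At equivalence all the acid is converted to N3-; total volume = 0.03015 + 0.03025 = 0.06040 L, so [N3-] = 0.006322/0.06040 = 0.1047 M.
Kb = Kw/Ka = 1.0e-14 / 1.9 x 10^-5 = 5.26e-10.
[OH^-] = sqrt(Kb x [N3-]) = sqrt(5.26e-10 x 0.1047) = 7.42e-6 M.
pOH = 5.13, so pH = 14.00 - 5.13 = 8.87.

8.87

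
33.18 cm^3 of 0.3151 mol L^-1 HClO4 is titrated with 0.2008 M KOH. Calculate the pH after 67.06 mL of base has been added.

12.48

n(acid) = 0.3151 x 0.03318 = 0.01046 mol; n(KOH) added = 0.2008 x 0.06706 = 0.01347 mol.
Base is in excess by 0.01347 - 0.01046 = 0.003011 mol in a total volume of 0.1002 L.
[OH^-] = 0.003011/0.1002 = 0.03003 M, so pOH = 1.52 and pH = 14.00 - 1.52 = 12.48.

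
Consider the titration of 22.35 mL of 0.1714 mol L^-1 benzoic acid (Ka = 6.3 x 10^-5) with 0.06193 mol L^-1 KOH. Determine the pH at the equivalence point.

n(C6H5COOH) = 0.1714 x 0.02235 = 0.003831 mol; V(KOH) at equivalence = 0.003831/0.06193 = 0.06186 L.
At equivalence all the acid is converted to C6H5COO-; total volume = 0.02235 + 0.06186 = 0.08421 L, so [C6H5COO-] = 0.003831/0.08421 = 0.04549 M.
Kb = Kw/Ka = 1.0e-14 / 6.3 x 10^-5 = 1.59e-10.
[OH^-] = sqrt(Kb x [C6H5COO-]) = sqrt(1.59e-10 x 0.04549) = 2.69e-6 M.
pOH = 5.57, so pH = 14.00 - 5.57 = 8.43.

8.43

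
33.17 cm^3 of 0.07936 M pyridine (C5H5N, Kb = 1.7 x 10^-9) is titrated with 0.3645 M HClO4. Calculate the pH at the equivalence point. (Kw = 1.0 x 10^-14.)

3.21

n(C5H5N) = 0.07936 x 0.03317 = 0.002632 mol; V(HClO4) at equivalence = 0.002632/0.3645 = 0.007222 L.
At equivalence the base is fully converted to C5H5NH+; total volume = 0.04039 L, so [C5H5NH+] = 0.002632/0.04039 = 0.06517 M.
Ka(C5H5NH+) = Kw/Kb = 1.0e-14 / 1.7 x 10^-9 = 5.88e-6.
[H^+] = sqrt(Ka x [C5H5NH+]) = sqrt(5.88e-6 x 0.06517) = 0.000619 M.
pH = -log(0.000619) = 3.21.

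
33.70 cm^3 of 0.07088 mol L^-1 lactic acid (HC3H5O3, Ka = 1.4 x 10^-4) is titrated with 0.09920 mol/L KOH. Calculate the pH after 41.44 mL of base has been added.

12.36

n(acid) = 0.07088 x 0.03370 = 0.002389 mol; n(KOH) added = 0.09920 x 0.04144 = 0.004111 mol.
Base is in excess by 0.004111 - 0.002389 = 0.001722 mol in a total volume of 0.07514 L.
[OH^-] = 0.001722/0.07514 = 0.02292 M, so pOH = 1.64 and pH = 14.00 - 1.64 = 12.36.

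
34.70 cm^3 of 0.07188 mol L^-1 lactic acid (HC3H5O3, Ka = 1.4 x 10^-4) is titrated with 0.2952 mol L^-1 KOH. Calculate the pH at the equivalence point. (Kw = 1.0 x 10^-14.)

8.31

n(HC3H5O3) = 0.07188 x 0.03470 = 0.002494 mol; V(KOH) at equivalence = 0.002494/0.2952 = 0.008449 L.
At equivalence all the acid is converted to C3H5O3-; total volume = 0.03470 + 0.008449 = 0.04315 L, so [C3H5O3-] = 0.002494/0.04315 = 0.05780 M.
Kb = Kw/Ka = 1.0e-14 / 1.4 x 10^-4 = 7.14e-11.
[OH^-] = sqrt(Kb x [C3H5O3-]) = sqrt(7.14e-11 x 0.05780) = 2.03e-6 M.
pOH = 5.69, so pH = 14.00 - 5.69 = 8.31.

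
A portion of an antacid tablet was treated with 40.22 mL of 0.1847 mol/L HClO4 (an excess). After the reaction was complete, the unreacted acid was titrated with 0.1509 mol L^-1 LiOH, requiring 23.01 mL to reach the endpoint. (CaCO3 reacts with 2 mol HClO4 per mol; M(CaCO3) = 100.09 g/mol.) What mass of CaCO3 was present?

0.198 g

Total n(HClO4) added = 0.1847 x 0.04022 = 0.007429 mol.
n(LiOH) used = 0.1509 x 0.02301 = 0.003472 mol, which equals the excess n(HClO4).
So n(HClO4) consumed by the sample = 0.007429 - 0.003472 = 0.003956 mol.
n(CaCO3) = 0.003956 / 2 = 0.001978 mol.
mass = 0.001978 mol x 100.09 g/mol = 0.198 g.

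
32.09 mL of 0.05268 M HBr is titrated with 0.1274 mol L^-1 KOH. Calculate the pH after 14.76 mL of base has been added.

n(acid) = 0.05268 x 0.03209 = 0.001691 mol; n(KOH) added = 0.1274 x 0.01476 = 0.001880 mol.
Base is in excess by 0.001880 - 0.001691 = 0.0001899 mol in a total volume of 0.04685 L.
[OH^-] = 0.0001899/0.04685 = 0.004054 M, so pOH = 2.39 and pH = 14.00 - 2.39 = 11.61.

11.61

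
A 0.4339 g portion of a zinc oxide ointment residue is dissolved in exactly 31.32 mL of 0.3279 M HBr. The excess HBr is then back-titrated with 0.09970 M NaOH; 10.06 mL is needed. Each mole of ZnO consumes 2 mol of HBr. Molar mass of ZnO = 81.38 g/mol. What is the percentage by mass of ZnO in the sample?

86.9%

Total n(HBr) added = 0.3279 x 0.03132 = 0.01027 mol.
n(NaOH) used = 0.09970 x 0.01006 = 0.001003 mol, which equals the excess n(HBr).
So n(HBr) consumed by the sample = 0.01027 - 0.001003 = 0.009267 mol.
n(ZnO) = 0.009267 / 2 = 0.004633 mol.
mass ZnO = 0.004633 x 81.38 = 0.3771 g, so %ZnO = 0.3771/0.4339 x 100 = 86.9%.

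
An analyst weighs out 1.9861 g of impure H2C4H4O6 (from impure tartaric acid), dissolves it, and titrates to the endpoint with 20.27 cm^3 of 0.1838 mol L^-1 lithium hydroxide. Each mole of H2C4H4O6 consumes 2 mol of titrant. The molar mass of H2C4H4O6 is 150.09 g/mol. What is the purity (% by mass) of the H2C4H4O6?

14.1%

n(LiOH) = 0.1838 x 0.02027 = 0.003726 mol.
n(H2C4H4O6) = 0.003726 / 2 = 0.001863 mol.
mass of H2C4H4O6 = 0.001863 x 150.09 = 0.2796 g.
% purity = 0.2796 / 1.9861 x 100 = 14.1%.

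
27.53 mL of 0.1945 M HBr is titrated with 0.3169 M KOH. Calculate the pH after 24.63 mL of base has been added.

12.67

n(acid) = 0.1945 x 0.02753 = 0.005355 mol; n(KOH) added = 0.3169 x 0.02463 = 0.007805 mol.
Base is in excess by 0.007805 - 0.005355 = 0.002451 mol in a total volume of 0.05216 L.
[OH^-] = 0.002451/0.05216 = 0.04698 M, so pOH = 1.33 and pH = 14.00 - 1.33 = 12.67.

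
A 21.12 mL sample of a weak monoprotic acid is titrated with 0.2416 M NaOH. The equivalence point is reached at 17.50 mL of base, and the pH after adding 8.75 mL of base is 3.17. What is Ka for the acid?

8.75 mL is half of the equivalence volume, so this is the half-equivalence point where [HA] = [A^-].
At half-equivalence pH = pKa, so pKa = 3.17.
Ka = 10^(-3.17) = 6.8 x 10^-4.

6.8 x 10^-4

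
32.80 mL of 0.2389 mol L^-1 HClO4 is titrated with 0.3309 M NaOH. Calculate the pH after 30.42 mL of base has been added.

12.55

n(acid) = 0.2389 x 0.03280 = 0.007836 mol; n(NaOH) added = 0.3309 x 0.03042 = 0.01007 mol.
Base is in excess by 0.01007 - 0.007836 = 0.002230 mol in a total volume of 0.06322 L.
[OH^-] = 0.002230/0.06322 = 0.03527 M, so pOH = 1.45 and pH = 14.00 - 1.45 = 12.55.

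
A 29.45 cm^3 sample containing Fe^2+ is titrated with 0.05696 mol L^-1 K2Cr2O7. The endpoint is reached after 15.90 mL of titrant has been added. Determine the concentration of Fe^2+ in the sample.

n(K2Cr2O7) = 0.05696 x 0.01590 = 0.0009057 mol.
From the balanced equation, 1 mol K2Cr2O7 reacts with 6 mol Fe^2+, so n(Fe^2+) = 0.0009057 x 6/1 = 0.005434 mol.
[Fe^2+] = 0.005434 / 0.02945 L = 0.185 M.

0.185 M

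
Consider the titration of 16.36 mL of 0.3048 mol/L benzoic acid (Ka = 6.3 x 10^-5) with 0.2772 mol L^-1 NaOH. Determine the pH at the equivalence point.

8.68

n(C6H5COOH) = 0.3048 x 0.01636 = 0.004987 mol; V(NaOH) at equivalence = 0.004987/0.2772 = 0.01799 L.
At equivalence all the acid is converted to C6H5COO-; total volume = 0.01636 + 0.01799 = 0.03435 L, so [C6H5COO-] = 0.004987/0.03435 = 0.1452 M.
Kb = Kw/Ka = 1.0e-14 / 6.3 x 10^-5 = 1.59e-10.
[OH^-] = sqrt(Kb x [C6H5COO-]) = sqrt(1.59e-10 x 0.1452) = 4.80e-6 M.
pOH = 5.32, so pH = 14.00 - 5.32 = 8.68.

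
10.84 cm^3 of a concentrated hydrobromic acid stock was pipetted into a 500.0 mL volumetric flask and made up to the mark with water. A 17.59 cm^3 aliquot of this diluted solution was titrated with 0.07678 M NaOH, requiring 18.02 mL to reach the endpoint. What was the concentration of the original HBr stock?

3.63 M

n(NaOH) = 0.07678 x 0.01802 = 0.001384 mol.
n(HBr) in the aliquot = 0.001384 mol.
[diluted HBr] = 0.001384 / 0.01759 = 0.07866 M.
Dilution factor = 500.0/10.84 = 46.13, so [stock] = 0.07866 x 46.13 = 3.63 M.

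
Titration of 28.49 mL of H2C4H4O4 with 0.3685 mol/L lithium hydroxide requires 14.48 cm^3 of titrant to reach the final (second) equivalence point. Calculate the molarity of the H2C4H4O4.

n(LiOH) = 0.3685 x 0.01448 = 0.005336 mol.
At the final (second) equivalence point, 2 mol OH^- react per mol H2C4H4O4, so n(H2C4H4O4) = 0.005336 / 2 = 0.002668 mol.
[H2C4H4O4] = 0.002668 / 0.02849 L = 0.0936 M.

0.0936 M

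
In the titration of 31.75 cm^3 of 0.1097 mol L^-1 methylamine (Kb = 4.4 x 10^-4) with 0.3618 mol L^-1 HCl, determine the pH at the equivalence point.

5.86

n(CH3NH2) = 0.1097 x 0.03175 = 0.003483 mol; V(HCl) at equivalence = 0.003483/0.3618 = 0.009627 L.
At equivalence the base is fully converted to CH3NH3+; total volume = 0.04138 L, so [CH3NH3+] = 0.003483/0.04138 = 0.08418 M.
Ka(CH3NH3+) = Kw/Kb = 1.0e-14 / 4.4 x 10^-4 = 2.27e-11.
[H^+] = sqrt(Ka x [CH3NH3+]) = sqrt(2.27e-11 x 0.08418) = 1.38e-6 M.
pH = -log(1.38e-6) = 5.86.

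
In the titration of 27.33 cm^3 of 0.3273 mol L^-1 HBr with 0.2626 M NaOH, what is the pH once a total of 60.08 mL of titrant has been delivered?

n(acid) = 0.3273 x 0.02733 = 0.008945 mol; n(NaOH) added = 0.2626 x 0.06008 = 0.01578 mol.
Base is in excess by 0.01578 - 0.008945 = 0.006832 mol in a total volume of 0.08741 L.
[OH^-] = 0.006832/0.08741 = 0.07816 M, so pOH = 1.11 and pH = 14.00 - 1.11 = 12.89.

12.89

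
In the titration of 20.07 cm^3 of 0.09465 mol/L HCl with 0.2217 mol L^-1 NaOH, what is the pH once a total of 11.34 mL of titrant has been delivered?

12.29

n(acid) = 0.09465 x 0.02007 = 0.001900 mol; n(NaOH) added = 0.2217 x 0.01134 = 0.002514 mol.
Base is in excess by 0.002514 - 0.001900 = 0.0006145 mol in a total volume of 0.03141 L.
[OH^-] = 0.0006145/0.03141 = 0.01956 M, so pOH = 1.71 and pH = 14.00 - 1.71 = 12.29.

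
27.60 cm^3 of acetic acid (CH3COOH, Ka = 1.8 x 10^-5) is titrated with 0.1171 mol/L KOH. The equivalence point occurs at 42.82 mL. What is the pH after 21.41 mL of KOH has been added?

4.74

21.41 mL is exactly half the equivalence volume (42.82/2), i.e. the half-equivalence point.
There, n(HA) = n(A^-), so pH = pKa = -log(1.8 x 10^-5) = 4.74.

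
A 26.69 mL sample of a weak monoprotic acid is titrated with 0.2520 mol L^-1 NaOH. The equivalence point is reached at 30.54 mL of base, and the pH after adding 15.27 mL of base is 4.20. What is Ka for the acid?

6.3 x 10^-5

15.27 mL is half of the equivalence volume, so this is the half-equivalence point where [HA] = [A^-].
At half-equivalence pH = pKa, so pKa = 4.20.
Ka = 10^(-4.20) = 6.3 x 10^-5.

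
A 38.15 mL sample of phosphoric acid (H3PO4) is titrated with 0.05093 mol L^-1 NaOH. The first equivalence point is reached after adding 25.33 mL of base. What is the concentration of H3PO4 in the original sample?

n(NaOH) = 0.05093 x 0.02533 = 0.001290 mol.
At the first equivalence point, 1 mol OH^- react per mol H3PO4, so n(H3PO4) = 0.001290 / 1 = 0.001290 mol.
[H3PO4] = 0.001290 / 0.03815 L = 0.0338 M.

0.0338 M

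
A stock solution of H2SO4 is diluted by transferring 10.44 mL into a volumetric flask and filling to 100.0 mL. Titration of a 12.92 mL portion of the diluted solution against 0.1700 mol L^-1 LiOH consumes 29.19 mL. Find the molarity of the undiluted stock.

n(LiOH) = 0.1700 x 0.02919 = 0.004962 mol.
n(H2SO4) in the aliquot = 0.004962 x 1/2 = 0.002481 mol.
[diluted H2SO4] = 0.002481 / 0.01292 = 0.1920 M.
Dilution factor = 100.0/10.44 = 9.579, so [stock] = 0.1920 x 9.579 = 1.84 M.

1.84 M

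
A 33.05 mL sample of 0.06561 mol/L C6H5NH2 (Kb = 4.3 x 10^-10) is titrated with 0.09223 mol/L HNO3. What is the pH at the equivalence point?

n(C6H5NH2) = 0.06561 x 0.03305 = 0.002168 mol; V(HNO3) at equivalence = 0.002168/0.09223 = 0.02351 L.
At equivalence the base is fully converted to C6H5NH3+; total volume = 0.05656 L, so [C6H5NH3+] = 0.002168/0.05656 = 0.03834 M.
Ka(C6H5NH3+) = Kw/Kb = 1.0e-14 / 4.3 x 10^-10 = 2.33e-5.
[H^+] = sqrt(Ka x [C6H5NH3+]) = sqrt(2.33e-5 x 0.03834) = 0.000944 M.
pH = -log(0.000944) = 3.02.

3.02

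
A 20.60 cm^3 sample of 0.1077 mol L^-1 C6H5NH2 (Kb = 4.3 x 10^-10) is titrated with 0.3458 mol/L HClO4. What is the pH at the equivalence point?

2.86

n(C6H5NH2) = 0.1077 x 0.02060 = 0.002219 mol; V(HClO4) at equivalence = 0.002219/0.3458 = 0.006416 L.
At equivalence the base is fully converted to C6H5NH3+; total volume = 0.02702 L, so [C6H5NH3+] = 0.002219/0.02702 = 0.08212 M.
Ka(C6H5NH3+) = Kw/Kb = 1.0e-14 / 4.3 x 10^-10 = 2.33e-5.
[H^+] = sqrt(Ka x [C6H5NH3+]) = sqrt(2.33e-5 x 0.08212) = 0.00138 M.
pH = -log(0.00138) = 2.86.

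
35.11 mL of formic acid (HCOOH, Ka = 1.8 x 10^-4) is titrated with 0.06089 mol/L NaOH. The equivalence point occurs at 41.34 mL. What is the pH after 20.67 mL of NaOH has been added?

20.67 mL is exactly half the equivalence volume (41.34/2), i.e. the half-equivalence point.
There, n(HA) = n(A^-), so pH = pKa = -log(1.8 x 10^-4) = 3.74.

3.74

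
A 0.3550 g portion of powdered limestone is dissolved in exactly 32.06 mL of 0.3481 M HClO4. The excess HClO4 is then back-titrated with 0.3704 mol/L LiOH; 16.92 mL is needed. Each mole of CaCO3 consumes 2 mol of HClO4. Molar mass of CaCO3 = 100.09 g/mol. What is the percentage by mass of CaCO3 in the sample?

Total n(HClO4) added = 0.3481 x 0.03206 = 0.01116 mol.
n(LiOH) used = 0.3704 x 0.01692 = 0.006267 mol, which equals the excess n(HClO4).
So n(HClO4) consumed by the sample = 0.01116 - 0.006267 = 0.004893 mol.
n(CaCO3) = 0.004893 / 2 = 0.002446 mol.
mass CaCO3 = 0.002446 x 100.09 = 0.2449 g, so %CaCO3 = 0.2449/0.3550 x 100 = 69.0%.

69.0%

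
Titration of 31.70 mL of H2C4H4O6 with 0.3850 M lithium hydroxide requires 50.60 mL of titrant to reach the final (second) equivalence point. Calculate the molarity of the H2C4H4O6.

0.307 M

n(LiOH) = 0.3850 x 0.05060 = 0.01948 mol.
At the final (second) equivalence point, 2 mol OH^- react per mol H2C4H4O6, so n(H2C4H4O6) = 0.01948 / 2 = 0.009741 mol.
[H2C4H4O6] = 0.009741 / 0.03170 L = 0.307 M.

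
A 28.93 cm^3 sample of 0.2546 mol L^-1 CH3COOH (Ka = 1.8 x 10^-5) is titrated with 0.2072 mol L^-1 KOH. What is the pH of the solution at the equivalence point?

n(CH3COOH) = 0.2546 x 0.02893 = 0.007366 mol; V(KOH) at equivalence = 0.007366/0.2072 = 0.03555 L.
At equivalence all the acid is converted to CH3COO-; total volume = 0.02893 + 0.03555 = 0.06448 L, so [CH3COO-] = 0.007366/0.06448 = 0.1142 M.
Kb = Kw/Ka = 1.0e-14 / 1.8 x 10^-5 = 5.56e-10.
[OH^-] = sqrt(Kb x [CH3COO-]) = sqrt(5.56e-10 x 0.1142) = 7.97e-6 M.
pOH = 5.10, so pH = 14.00 - 5.10 = 8.90.

8.90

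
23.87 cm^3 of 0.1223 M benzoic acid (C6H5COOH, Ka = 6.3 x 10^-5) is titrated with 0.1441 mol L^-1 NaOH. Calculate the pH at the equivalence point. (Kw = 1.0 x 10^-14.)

8.51

n(C6H5COOH) = 0.1223 x 0.02387 = 0.002919 mol; V(NaOH) at equivalence = 0.002919/0.1441 = 0.02026 L.
At equivalence all the acid is converted to C6H5COO-; total volume = 0.02387 + 0.02026 = 0.04413 L, so [C6H5COO-] = 0.002919/0.04413 = 0.06615 M.
Kb = Kw/Ka = 1.0e-14 / 6.3 x 10^-5 = 1.59e-10.
[OH^-] = sqrt(Kb x [C6H5COO-]) = sqrt(1.59e-10 x 0.06615) = 3.24e-6 M.
pOH = 5.49, so pH = 14.00 - 5.49 = 8.51.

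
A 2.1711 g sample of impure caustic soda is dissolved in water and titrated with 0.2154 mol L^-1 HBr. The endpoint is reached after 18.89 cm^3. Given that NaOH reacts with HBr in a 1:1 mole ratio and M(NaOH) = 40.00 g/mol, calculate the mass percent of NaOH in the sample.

n(HBr) = 0.2154 x 0.01889 = 0.004069 mol.
n(NaOH) = 0.004069 / 1 = 0.004069 mol.
mass of NaOH = 0.004069 x 40.00 = 0.1628 g.
% purity = 0.1628 / 2.1711 x 100 = 7.50%.

7.50%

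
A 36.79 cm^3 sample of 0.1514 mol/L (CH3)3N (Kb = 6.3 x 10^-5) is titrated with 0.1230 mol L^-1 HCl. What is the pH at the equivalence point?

5.48

n((CH3)3N) = 0.1514 x 0.03679 = 0.005570 mol; V(HCl) at equivalence = 0.005570/0.1230 = 0.04528 L.
At equivalence the base is fully converted to (CH3)3NH+; total volume = 0.08207 L, so [(CH3)3NH+] = 0.005570/0.08207 = 0.06787 M.
Ka((CH3)3NH+) = Kw/Kb = 1.0e-14 / 6.3 x 10^-5 = 1.59e-10.
[H^+] = sqrt(Ka x [(CH3)3NH+]) = sqrt(1.59e-10 x 0.06787) = 3.28e-6 M.
pH = -log(3.28e-6) = 5.48.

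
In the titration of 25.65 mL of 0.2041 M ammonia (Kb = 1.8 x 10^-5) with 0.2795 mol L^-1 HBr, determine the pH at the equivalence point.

n(NH3) = 0.2041 x 0.02565 = 0.005235 mol; V(HBr) at equivalence = 0.005235/0.2795 = 0.01873 L.
At equivalence the base is fully converted to NH4+; total volume = 0.04438 L, so [NH4+] = 0.005235/0.04438 = 0.1180 M.
Ka(NH4+) = Kw/Kb = 1.0e-14 / 1.8 x 10^-5 = 5.56e-10.
[H^+] = sqrt(Ka x [NH4+]) = sqrt(5.56e-10 x 0.1180) = 8.10e-6 M.
pH = -log(8.10e-6) = 5.09.

5.09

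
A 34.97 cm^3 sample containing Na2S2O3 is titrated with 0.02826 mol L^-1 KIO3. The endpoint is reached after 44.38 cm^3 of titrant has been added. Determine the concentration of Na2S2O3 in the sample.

n(KIO3) = 0.02826 x 0.04438 = 0.001254 mol.
From the balanced equation, 1 mol KIO3 reacts with 6 mol Na2S2O3, so n(Na2S2O3) = 0.001254 x 6/1 = 0.007525 mol.
[Na2S2O3] = 0.007525 / 0.03497 L = 0.215 M.

0.215 M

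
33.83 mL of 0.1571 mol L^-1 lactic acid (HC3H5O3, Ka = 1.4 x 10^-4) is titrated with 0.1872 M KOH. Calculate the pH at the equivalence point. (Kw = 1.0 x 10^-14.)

8.39

n(HC3H5O3) = 0.1571 x 0.03383 = 0.005315 mol; V(KOH) at equivalence = 0.005315/0.1872 = 0.02839 L.
At equivalence all the acid is converted to C3H5O3-; total volume = 0.03383 + 0.02839 = 0.06222 L, so [C3H5O3-] = 0.005315/0.06222 = 0.08542 M.
Kb = Kw/Ka = 1.0e-14 / 1.4 x 10^-4 = 7.14e-11.
[OH^-] = sqrt(Kb x [C3H5O3-]) = sqrt(7.14e-11 x 0.08542) = 2.47e-6 M.
pOH = 5.61, so pH = 14.00 - 5.61 = 8.39.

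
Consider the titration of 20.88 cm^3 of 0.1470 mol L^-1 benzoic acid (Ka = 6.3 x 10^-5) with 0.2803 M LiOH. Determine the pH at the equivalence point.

8.59

n(C6H5COOH) = 0.1470 x 0.02088 = 0.003069 mol; V(LiOH) at equivalence = 0.003069/0.2803 = 0.01095 L.
At equivalence all the acid is converted to C6H5COO-; total volume = 0.02088 + 0.01095 = 0.03183 L, so [C6H5COO-] = 0.003069/0.03183 = 0.09643 M.
Kb = Kw/Ka = 1.0e-14 / 6.3 x 10^-5 = 1.59e-10.
[OH^-] = sqrt(Kb x [C6H5COO-]) = sqrt(1.59e-10 x 0.09643) = 3.91e-6 M.
pOH = 5.41, so pH = 14.00 - 5.41 = 8.59.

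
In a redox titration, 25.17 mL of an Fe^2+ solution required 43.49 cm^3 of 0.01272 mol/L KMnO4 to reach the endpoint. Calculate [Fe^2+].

n(KMnO4) = 0.01272 x 0.04349 = 0.0005532 mol.
From the balanced equation, 1 mol KMnO4 reacts with 5 mol Fe^2+, so n(Fe^2+) = 0.0005532 x 5/1 = 0.002766 mol.
[Fe^2+] = 0.002766 / 0.02517 L = 0.110 M.

0.110 M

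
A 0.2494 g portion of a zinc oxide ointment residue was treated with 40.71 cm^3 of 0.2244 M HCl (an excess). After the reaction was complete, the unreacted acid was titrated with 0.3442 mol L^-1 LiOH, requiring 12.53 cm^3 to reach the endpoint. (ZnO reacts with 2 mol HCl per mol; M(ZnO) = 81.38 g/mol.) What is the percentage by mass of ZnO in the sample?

78.7%

Total n(HCl) added = 0.2244 x 0.04071 = 0.009135 mol.
n(LiOH) used = 0.3442 x 0.01253 = 0.004313 mol, which equals the excess n(HCl).
So n(HCl) consumed by the sample = 0.009135 - 0.004313 = 0.004822 mol.
n(ZnO) = 0.004822 / 2 = 0.002411 mol.
mass ZnO = 0.002411 x 81.38 = 0.1962 g, so %ZnO = 0.1962/0.2494 x 100 = 78.7%.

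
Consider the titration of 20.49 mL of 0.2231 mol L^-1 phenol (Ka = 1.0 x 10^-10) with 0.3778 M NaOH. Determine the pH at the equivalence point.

n(C6H5OH) = 0.2231 x 0.02049 = 0.004571 mol; V(NaOH) at equivalence = 0.004571/0.3778 = 0.01210 L.
At equivalence all the acid is converted to C6H5O-; total volume = 0.02049 + 0.01210 = 0.03259 L, so [C6H5O-] = 0.004571/0.03259 = 0.1403 M.
Kb = Kw/Ka = 1.0e-14 / 1.0 x 10^-10 = 0.000100.
[OH^-] = sqrt(Kb x [C6H5O-]) = sqrt(0.000100 x 0.1403) = 0.00375 M.
pOH = 2.43, so pH = 14.00 - 2.43 = 11.57.

11.57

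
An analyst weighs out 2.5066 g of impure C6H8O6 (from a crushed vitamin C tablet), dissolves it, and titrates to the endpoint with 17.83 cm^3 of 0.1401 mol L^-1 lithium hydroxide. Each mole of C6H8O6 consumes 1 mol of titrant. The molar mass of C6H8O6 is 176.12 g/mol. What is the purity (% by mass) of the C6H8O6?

17.6%

n(LiOH) = 0.1401 x 0.01783 = 0.002498 mol.
n(C6H8O6) = 0.002498 / 1 = 0.002498 mol.
mass of C6H8O6 = 0.002498 x 176.12 = 0.4399 g.
% purity = 0.4399 / 2.5066 x 100 = 17.6%.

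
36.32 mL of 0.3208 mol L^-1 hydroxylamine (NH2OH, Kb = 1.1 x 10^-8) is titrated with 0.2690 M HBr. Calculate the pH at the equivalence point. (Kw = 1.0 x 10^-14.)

3.44

n(NH2OH) = 0.3208 x 0.03632 = 0.01165 mol; V(HBr) at equivalence = 0.01165/0.2690 = 0.04331 L.
At equivalence the base is fully converted to NH3OH+; total volume = 0.07963 L, so [NH3OH+] = 0.01165/0.07963 = 0.1463 M.
Ka(NH3OH+) = Kw/Kb = 1.0e-14 / 1.1 x 10^-8 = 9.09e-7.
[H^+] = sqrt(Ka x [NH3OH+]) = sqrt(9.09e-7 x 0.1463) = 0.000365 M.
pH = -log(0.000365) = 3.44.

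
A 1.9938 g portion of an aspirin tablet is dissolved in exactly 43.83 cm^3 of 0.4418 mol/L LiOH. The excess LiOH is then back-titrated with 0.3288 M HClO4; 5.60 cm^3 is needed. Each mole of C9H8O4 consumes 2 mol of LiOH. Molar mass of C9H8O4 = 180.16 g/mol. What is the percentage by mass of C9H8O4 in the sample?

Total n(LiOH) added = 0.4418 x 0.04383 = 0.01936 mol.
n(HClO4) used = 0.3288 x 0.005600 = 0.001841 mol, which equals the excess n(LiOH).
So n(LiOH) consumed by the sample = 0.01936 - 0.001841 = 0.01752 mol.
n(C9H8O4) = 0.01752 / 2 = 0.008761 mol.
mass C9H8O4 = 0.008761 x 180.16 = 1.578 g, so %C9H8O4 = 1.578/1.9938 x 100 = 79.2%.

79.2%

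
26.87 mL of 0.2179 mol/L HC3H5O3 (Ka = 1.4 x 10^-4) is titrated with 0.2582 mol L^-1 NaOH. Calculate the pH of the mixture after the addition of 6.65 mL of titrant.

3.47

Initial n(HC3H5O3) = 0.2179 x 0.02687 = 0.005855 mol.
n(NaOH) added = 0.2582 x 0.006650 = 0.001717 mol, converting that many moles of HC3H5O3 to C3H5O3-.
Remaining n(HC3H5O3) = 0.004138 mol; n(C3H5O3-) = 0.001717 mol.
By Henderson-Hasselbalch, pH = pKa + log([A^-]/[HA]) = 3.85 + log(0.001717/0.004138) = 3.85 + (-0.38) = 3.47.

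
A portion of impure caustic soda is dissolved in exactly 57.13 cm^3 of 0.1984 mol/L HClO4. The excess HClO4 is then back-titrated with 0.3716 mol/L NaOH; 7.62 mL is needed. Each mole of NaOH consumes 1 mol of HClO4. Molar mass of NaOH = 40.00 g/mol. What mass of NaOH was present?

Total n(HClO4) added = 0.1984 x 0.05713 = 0.01133 mol.
n(NaOH) used = 0.3716 x 0.007620 = 0.002832 mol, which equals the excess n(HClO4).
So n(HClO4) consumed by the sample = 0.01133 - 0.002832 = 0.008503 mol.
n(NaOH) = 0.008503 / 1 = 0.008503 mol.
mass = 0.008503 mol x 40.00 g/mol = 0.340 g.

0.340 g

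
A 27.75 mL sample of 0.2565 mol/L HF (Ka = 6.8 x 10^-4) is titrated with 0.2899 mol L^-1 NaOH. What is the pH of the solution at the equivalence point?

n(HF) = 0.2565 x 0.02775 = 0.007118 mol; V(NaOH) at equivalence = 0.007118/0.2899 = 0.02455 L.
At equivalence all the acid is converted to F-; total volume = 0.02775 + 0.02455 = 0.05230 L, so [F-] = 0.007118/0.05230 = 0.1361 M.
Kb = Kw/Ka = 1.0e-14 / 6.8 x 10^-4 = 1.47e-11.
[OH^-] = sqrt(Kb x [F-]) = sqrt(1.47e-11 x 0.1361) = 1.41e-6 M.
pOH = 5.85, so pH = 14.00 - 5.85 = 8.15.

8.15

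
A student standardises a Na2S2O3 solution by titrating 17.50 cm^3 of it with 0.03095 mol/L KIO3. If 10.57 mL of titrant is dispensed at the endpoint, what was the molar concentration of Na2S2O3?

0.112 M

n(KIO3) = 0.03095 x 0.01057 = 0.0003271 mol.
From the balanced equation, 1 mol KIO3 reacts with 6 mol Na2S2O3, so n(Na2S2O3) = 0.0003271 x 6/1 = 0.001963 mol.
[Na2S2O3] = 0.001963 / 0.01750 L = 0.112 M.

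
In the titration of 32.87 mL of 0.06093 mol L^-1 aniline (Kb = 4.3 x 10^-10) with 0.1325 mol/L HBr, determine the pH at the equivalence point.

3.01

n(C6H5NH2) = 0.06093 x 0.03287 = 0.002003 mol; V(HBr) at equivalence = 0.002003/0.1325 = 0.01512 L.
At equivalence the base is fully converted to C6H5NH3+; total volume = 0.04799 L, so [C6H5NH3+] = 0.002003/0.04799 = 0.04174 M.
Ka(C6H5NH3+) = Kw/Kb = 1.0e-14 / 4.3 x 10^-10 = 2.33e-5.
[H^+] = sqrt(Ka x [C6H5NH3+]) = sqrt(2.33e-5 x 0.04174) = 0.000985 M.
pH = -log(0.000985) = 3.01.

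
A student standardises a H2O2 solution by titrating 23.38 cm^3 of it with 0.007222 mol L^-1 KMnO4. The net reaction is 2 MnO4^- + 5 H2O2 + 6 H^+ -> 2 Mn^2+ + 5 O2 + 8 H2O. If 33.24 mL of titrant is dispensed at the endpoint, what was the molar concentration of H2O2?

n(KMnO4) = 0.007222 x 0.03324 = 0.0002401 mol.
From the balanced equation, 2 mol KMnO4 reacts with 5 mol H2O2, so n(H2O2) = 0.0002401 x 5/2 = 0.0006001 mol.
[H2O2] = 0.0006001 / 0.02338 L = 0.0257 M.

0.0257 M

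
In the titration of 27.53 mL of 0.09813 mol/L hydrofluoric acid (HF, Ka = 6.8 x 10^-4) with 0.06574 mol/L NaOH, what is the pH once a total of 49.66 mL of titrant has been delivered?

11.86

n(acid) = 0.09813 x 0.02753 = 0.002702 mol; n(NaOH) added = 0.06574 x 0.04966 = 0.003265 mol.
Base is in excess by 0.003265 - 0.002702 = 0.0005631 mol in a total volume of 0.07719 L.
[OH^-] = 0.0005631/0.07719 = 0.007295 M, so pOH = 2.14 and pH = 14.00 - 2.14 = 11.86.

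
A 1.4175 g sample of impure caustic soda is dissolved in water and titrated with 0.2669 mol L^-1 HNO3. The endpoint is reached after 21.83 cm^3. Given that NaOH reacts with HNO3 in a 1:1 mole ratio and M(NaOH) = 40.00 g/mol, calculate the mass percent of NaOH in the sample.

16.4%

n(HNO3) = 0.2669 x 0.02183 = 0.005826 mol.
n(NaOH) = 0.005826 / 1 = 0.005826 mol.
mass of NaOH = 0.005826 x 40.00 = 0.2331 g.
% purity = 0.2331 / 1.4175 x 100 = 16.4%.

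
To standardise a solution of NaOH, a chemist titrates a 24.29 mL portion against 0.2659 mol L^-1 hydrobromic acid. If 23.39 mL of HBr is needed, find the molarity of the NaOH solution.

n(HBr) delivered = 0.2659 x 0.02339 = 0.006219 mol.
For a 1:1 reaction, n(NaOH) = 0.006219 mol.
[NaOH] = 0.006219 mol / 0.02429 L = 0.256 M.

0.256 M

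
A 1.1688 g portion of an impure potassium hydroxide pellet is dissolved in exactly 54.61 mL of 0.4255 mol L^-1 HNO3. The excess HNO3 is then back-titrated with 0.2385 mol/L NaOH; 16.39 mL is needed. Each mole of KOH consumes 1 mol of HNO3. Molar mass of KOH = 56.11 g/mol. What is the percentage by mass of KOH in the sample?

Total n(HNO3) added = 0.4255 x 0.05461 = 0.02324 mol.
n(NaOH) used = 0.2385 x 0.01639 = 0.003909 mol, which equals the excess n(HNO3).
So n(HNO3) consumed by the sample = 0.02324 - 0.003909 = 0.01933 mol.
n(KOH) = 0.01933 / 1 = 0.01933 mol.
mass KOH = 0.01933 x 56.11 = 1.084 g, so %KOH = 1.084/1.1688 x 100 = 92.8%.

92.8%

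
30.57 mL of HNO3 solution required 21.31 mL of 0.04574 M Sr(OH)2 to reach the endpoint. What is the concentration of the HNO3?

0.0638 M

n(Sr(OH)2) delivered = 0.04574 x 0.02131 = 0.0009747 mol.
The reaction is 2 HNO3 + 1 Sr(OH)2, so n(HNO3) = 0.0009747 x 2/1 = 0.001949 mol.
[HNO3] = 0.001949 mol / 0.03057 L = 0.0638 M.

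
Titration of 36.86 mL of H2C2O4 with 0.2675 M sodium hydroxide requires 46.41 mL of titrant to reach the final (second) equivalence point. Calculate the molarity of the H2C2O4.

n(NaOH) = 0.2675 x 0.04641 = 0.01241 mol.
At the final (second) equivalence point, 2 mol OH^- react per mol H2C2O4, so n(H2C2O4) = 0.01241 / 2 = 0.006207 mol.
[H2C2O4] = 0.006207 / 0.03686 L = 0.168 M.

0.168 M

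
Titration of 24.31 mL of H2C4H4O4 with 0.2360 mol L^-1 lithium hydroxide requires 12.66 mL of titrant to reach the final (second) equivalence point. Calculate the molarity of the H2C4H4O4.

n(LiOH) = 0.2360 x 0.01266 = 0.002988 mol.
At the final (second) equivalence point, 2 mol OH^- react per mol H2C4H4O4, so n(H2C4H4O4) = 0.002988 / 2 = 0.001494 mol.
[H2C4H4O4] = 0.001494 / 0.02431 L = 0.0615 M.

0.0615 M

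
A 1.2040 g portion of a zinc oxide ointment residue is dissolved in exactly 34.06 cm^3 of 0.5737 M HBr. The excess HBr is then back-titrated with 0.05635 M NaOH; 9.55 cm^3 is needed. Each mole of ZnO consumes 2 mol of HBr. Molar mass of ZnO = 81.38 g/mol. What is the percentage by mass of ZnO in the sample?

Total n(HBr) added = 0.5737 x 0.03406 = 0.01954 mol.
n(NaOH) used = 0.05635 x 0.009550 = 0.0005381 mol, which equals the excess n(HBr).
So n(HBr) consumed by the sample = 0.01954 - 0.0005381 = 0.01900 mol.
n(ZnO) = 0.01900 / 2 = 0.009501 mol.
mass ZnO = 0.009501 x 81.38 = 0.7732 g, so %ZnO = 0.7732/1.2040 x 100 = 64.2%.

64.2%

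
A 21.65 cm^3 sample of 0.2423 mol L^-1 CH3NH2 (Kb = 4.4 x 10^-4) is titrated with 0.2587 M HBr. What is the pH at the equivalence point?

5.77

n(CH3NH2) = 0.2423 x 0.02165 = 0.005246 mol; V(HBr) at equivalence = 0.005246/0.2587 = 0.02028 L.
At equivalence the base is fully converted to CH3NH3+; total volume = 0.04193 L, so [CH3NH3+] = 0.005246/0.04193 = 0.1251 M.
Ka(CH3NH3+) = Kw/Kb = 1.0e-14 / 4.4 x 10^-4 = 2.27e-11.
[H^+] = sqrt(Ka x [CH3NH3+]) = sqrt(2.27e-11 x 0.1251) = 1.69e-6 M.
pH = -log(1.69e-6) = 5.77.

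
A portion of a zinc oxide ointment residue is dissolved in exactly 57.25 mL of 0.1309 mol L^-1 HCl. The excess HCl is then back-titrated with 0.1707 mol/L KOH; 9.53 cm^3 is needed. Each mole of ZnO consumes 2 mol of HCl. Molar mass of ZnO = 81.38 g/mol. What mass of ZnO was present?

Total n(HCl) added = 0.1309 x 0.05725 = 0.007494 mol.
n(KOH) used = 0.1707 x 0.009530 = 0.001627 mol, which equals the excess n(HCl).
So n(HCl) consumed by the sample = 0.007494 - 0.001627 = 0.005867 mol.
n(ZnO) = 0.005867 / 2 = 0.002934 mol.
mass = 0.002934 mol x 81.38 g/mol = 0.239 g.

0.239 g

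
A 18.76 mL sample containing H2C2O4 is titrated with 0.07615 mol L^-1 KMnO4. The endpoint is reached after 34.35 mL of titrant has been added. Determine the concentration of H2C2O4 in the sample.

0.349 M

n(KMnO4) = 0.07615 x 0.03435 = 0.002616 mol.
From the balanced equation, 2 mol KMnO4 reacts with 5 mol H2C2O4, so n(H2C2O4) = 0.002616 x 5/2 = 0.006539 mol.
[H2C2O4] = 0.006539 / 0.01876 L = 0.349 M.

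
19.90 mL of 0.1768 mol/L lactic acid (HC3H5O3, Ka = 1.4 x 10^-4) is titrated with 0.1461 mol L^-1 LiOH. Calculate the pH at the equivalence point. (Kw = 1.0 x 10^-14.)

n(HC3H5O3) = 0.1768 x 0.01990 = 0.003518 mol; V(LiOH) at equivalence = 0.003518/0.1461 = 0.02408 L.
At equivalence all the acid is converted to C3H5O3-; total volume = 0.01990 + 0.02408 = 0.04398 L, so [C3H5O3-] = 0.003518/0.04398 = 0.08000 M.
Kb = Kw/Ka = 1.0e-14 / 1.4 x 10^-4 = 7.14e-11.
[OH^-] = sqrt(Kb x [C3H5O3-]) = sqrt(7.14e-11 x 0.08000) = 2.39e-6 M.
pOH = 5.62, so pH = 14.00 - 5.62 = 8.38.

8.38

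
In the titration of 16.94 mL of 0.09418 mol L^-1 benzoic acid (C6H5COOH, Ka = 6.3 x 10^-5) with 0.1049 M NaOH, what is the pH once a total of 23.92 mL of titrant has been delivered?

n(acid) = 0.09418 x 0.01694 = 0.001595 mol; n(NaOH) added = 0.1049 x 0.02392 = 0.002509 mol.
Base is in excess by 0.002509 - 0.001595 = 0.0009138 mol in a total volume of 0.04086 L.
[OH^-] = 0.0009138/0.04086 = 0.02236 M, so pOH = 1.65 and pH = 14.00 - 1.65 = 12.35.

12.35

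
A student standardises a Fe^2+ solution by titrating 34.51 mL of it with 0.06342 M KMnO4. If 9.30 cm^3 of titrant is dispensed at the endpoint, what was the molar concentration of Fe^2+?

0.0855 M

n(KMnO4) = 0.06342 x 0.009300 = 0.0005898 mol.
From the balanced equation, 1 mol KMnO4 reacts with 5 mol Fe^2+, so n(Fe^2+) = 0.0005898 x 5/1 = 0.002949 mol.
[Fe^2+] = 0.002949 / 0.03451 L = 0.0855 M.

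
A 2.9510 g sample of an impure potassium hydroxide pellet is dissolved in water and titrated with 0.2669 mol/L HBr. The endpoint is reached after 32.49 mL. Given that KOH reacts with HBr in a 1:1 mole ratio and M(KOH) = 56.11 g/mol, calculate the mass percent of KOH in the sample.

16.5%

n(HBr) = 0.2669 x 0.03249 = 0.008672 mol.
n(KOH) = 0.008672 / 1 = 0.008672 mol.
mass of KOH = 0.008672 x 56.11 = 0.4866 g.
% purity = 0.4866 / 2.9510 x 100 = 16.5%.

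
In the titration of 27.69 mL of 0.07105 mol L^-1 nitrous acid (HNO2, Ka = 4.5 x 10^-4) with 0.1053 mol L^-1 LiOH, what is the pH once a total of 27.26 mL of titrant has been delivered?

12.22

n(acid) = 0.07105 x 0.02769 = 0.001967 mol; n(LiOH) added = 0.1053 x 0.02726 = 0.002870 mol.
Base is in excess by 0.002870 - 0.001967 = 0.0009031 mol in a total volume of 0.05495 L.
[OH^-] = 0.0009031/0.05495 = 0.01644 M, so pOH = 1.78 and pH = 14.00 - 1.78 = 12.22.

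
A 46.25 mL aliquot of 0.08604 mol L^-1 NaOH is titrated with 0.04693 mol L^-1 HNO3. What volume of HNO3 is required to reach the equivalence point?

n(NaOH) = 0.08604 mol/L x 0.04625 L = 0.003979 mol.
At equivalence n(HNO3) = n(NaOH) = 0.003979 mol.
V(HNO3) = 0.003979 / 0.04693 = 0.08479 L = 84.8 mL.

84.8 mL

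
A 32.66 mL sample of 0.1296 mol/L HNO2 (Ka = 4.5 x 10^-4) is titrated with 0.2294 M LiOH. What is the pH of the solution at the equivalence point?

n(HNO2) = 0.1296 x 0.03266 = 0.004233 mol; V(LiOH) at equivalence = 0.004233/0.2294 = 0.01845 L.
At equivalence all the acid is converted to NO2-; total volume = 0.03266 + 0.01845 = 0.05111 L, so [NO2-] = 0.004233/0.05111 = 0.08281 M.
Kb = Kw/Ka = 1.0e-14 / 4.5 x 10^-4 = 2.22e-11.
[OH^-] = sqrt(Kb x [NO2-]) = sqrt(2.22e-11 x 0.08281) = 1.36e-6 M.
pOH = 5.87, so pH = 14.00 - 5.87 = 8.13.

8.13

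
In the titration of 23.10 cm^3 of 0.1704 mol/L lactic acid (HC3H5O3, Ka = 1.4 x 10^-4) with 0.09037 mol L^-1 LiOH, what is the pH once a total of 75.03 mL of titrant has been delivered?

n(acid) = 0.1704 x 0.02310 = 0.003936 mol; n(LiOH) added = 0.09037 x 0.07503 = 0.006780 mol.
Base is in excess by 0.006780 - 0.003936 = 0.002844 mol in a total volume of 0.09813 L.
[OH^-] = 0.002844/0.09813 = 0.02898 M, so pOH = 1.54 and pH = 14.00 - 1.54 = 12.46.

12.46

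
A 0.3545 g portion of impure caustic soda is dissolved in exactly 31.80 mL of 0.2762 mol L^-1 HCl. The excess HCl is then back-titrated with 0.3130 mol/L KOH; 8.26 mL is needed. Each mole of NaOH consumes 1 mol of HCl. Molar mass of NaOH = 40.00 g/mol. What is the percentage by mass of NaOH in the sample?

Total n(HCl) added = 0.2762 x 0.03180 = 0.008783 mol.
n(KOH) used = 0.3130 x 0.008260 = 0.002585 mol, which equals the excess n(HCl).
So n(HCl) consumed by the sample = 0.008783 - 0.002585 = 0.006198 mol.
n(NaOH) = 0.006198 / 1 = 0.006198 mol.
mass NaOH = 0.006198 x 40.00 = 0.2479 g, so %NaOH = 0.2479/0.3545 x 100 = 69.9%.

69.9%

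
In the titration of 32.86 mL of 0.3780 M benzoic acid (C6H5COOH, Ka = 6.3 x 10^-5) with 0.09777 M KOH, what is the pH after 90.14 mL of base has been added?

Initial n(C6H5COOH) = 0.3780 x 0.03286 = 0.01242 mol.
n(KOH) added = 0.09777 x 0.09014 = 0.008813 mol, converting that many moles of C6H5COOH to C6H5COO-.
Remaining n(C6H5COOH) = 0.003608 mol; n(C6H5COO-) = 0.008813 mol.
By Henderson-Hasselbalch, pH = pKa + log([A^-]/[HA]) = 4.20 + log(0.008813/0.003608) = 4.20 + (+0.39) = 4.59.

4.59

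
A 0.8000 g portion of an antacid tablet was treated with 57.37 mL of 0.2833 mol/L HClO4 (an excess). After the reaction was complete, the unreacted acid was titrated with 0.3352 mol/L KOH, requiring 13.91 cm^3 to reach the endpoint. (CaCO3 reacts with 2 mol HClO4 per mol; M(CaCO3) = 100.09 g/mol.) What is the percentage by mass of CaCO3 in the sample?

Total n(HClO4) added = 0.2833 x 0.05737 = 0.01625 mol.
n(KOH) used = 0.3352 x 0.01391 = 0.004663 mol, which equals the excess n(HClO4).
So n(HClO4) consumed by the sample = 0.01625 - 0.004663 = 0.01159 mol.
n(CaCO3) = 0.01159 / 2 = 0.005795 mol.
mass CaCO3 = 0.005795 x 100.09 = 0.5800 g, so %CaCO3 = 0.5800/0.8000 x 100 = 72.5%.

72.5%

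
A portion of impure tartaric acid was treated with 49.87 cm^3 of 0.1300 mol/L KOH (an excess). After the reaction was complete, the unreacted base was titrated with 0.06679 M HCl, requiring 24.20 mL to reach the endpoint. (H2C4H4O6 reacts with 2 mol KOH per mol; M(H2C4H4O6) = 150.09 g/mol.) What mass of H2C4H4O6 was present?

0.365 g

Total n(KOH) added = 0.1300 x 0.04987 = 0.006483 mol.
n(HCl) used = 0.06679 x 0.02420 = 0.001616 mol, which equals the excess n(KOH).
So n(KOH) consumed by the sample = 0.006483 - 0.001616 = 0.004867 mol.
n(H2C4H4O6) = 0.004867 / 2 = 0.002433 mol.
mass = 0.002433 mol x 150.09 g/mol = 0.365 g.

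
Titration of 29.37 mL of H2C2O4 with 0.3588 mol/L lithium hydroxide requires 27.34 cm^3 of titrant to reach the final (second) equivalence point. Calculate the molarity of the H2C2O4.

0.167 M

n(LiOH) = 0.3588 x 0.02734 = 0.009810 mol.
At the final (second) equivalence point, 2 mol OH^- react per mol H2C2O4, so n(H2C2O4) = 0.009810 / 2 = 0.004905 mol.
[H2C2O4] = 0.004905 / 0.02937 L = 0.167 M.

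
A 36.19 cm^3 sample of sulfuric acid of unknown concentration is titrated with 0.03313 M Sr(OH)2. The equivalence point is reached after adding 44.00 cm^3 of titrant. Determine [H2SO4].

n(Sr(OH)2) delivered = 0.03313 x 0.04400 = 0.001458 mol.
For a 1:1 reaction, n(H2SO4) = 0.001458 mol.
[H2SO4] = 0.001458 mol / 0.03619 L = 0.0403 M.

0.0403 M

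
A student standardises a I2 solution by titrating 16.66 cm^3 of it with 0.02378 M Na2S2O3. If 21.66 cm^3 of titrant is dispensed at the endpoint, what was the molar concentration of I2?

n(Na2S2O3) = 0.02378 x 0.02166 = 0.0005151 mol.
From the balanced equation, 2 mol Na2S2O3 reacts with 1 mol I2, so n(I2) = 0.0005151 x 1/2 = 0.0002575 mol.
[I2] = 0.0002575 / 0.01666 L = 0.0155 M.

0.0155 M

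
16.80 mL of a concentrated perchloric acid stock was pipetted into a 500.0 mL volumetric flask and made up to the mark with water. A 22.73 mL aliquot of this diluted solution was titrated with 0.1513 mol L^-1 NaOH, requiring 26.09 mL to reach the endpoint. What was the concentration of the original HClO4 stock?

n(NaOH) = 0.1513 x 0.02609 = 0.003947 mol.
n(HClO4) in the aliquot = 0.003947 mol.
[diluted HClO4] = 0.003947 / 0.02273 = 0.1737 M.
Dilution factor = 500.0/16.80 = 29.76, so [stock] = 0.1737 x 29.76 = 5.17 M.

5.17 M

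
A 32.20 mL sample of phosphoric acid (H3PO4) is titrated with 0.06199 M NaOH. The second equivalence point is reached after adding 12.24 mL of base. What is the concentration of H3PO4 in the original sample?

0.0118 M

n(NaOH) = 0.06199 x 0.01224 = 0.0007588 mol.
At the second equivalence point, 2 mol OH^- react per mol H3PO4, so n(H3PO4) = 0.0007588 / 2 = 0.0003794 mol.
[H3PO4] = 0.0003794 / 0.03220 L = 0.0118 M.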